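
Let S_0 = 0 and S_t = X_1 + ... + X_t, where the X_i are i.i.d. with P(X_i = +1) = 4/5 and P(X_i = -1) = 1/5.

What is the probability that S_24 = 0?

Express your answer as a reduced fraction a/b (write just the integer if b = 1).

To be at 0 after 24 steps: need exactly 12 steps of +1 and 12 of -1.
Number of such sequences: C(24,12) = 2704156
Each has probability (4/5)^12 · (1/5)^12 = 16777216/59604644775390625
P = 2704156 · 16777216/59604644775390625 = 45368209309696/59604644775390625

Answer: 45368209309696/59604644775390625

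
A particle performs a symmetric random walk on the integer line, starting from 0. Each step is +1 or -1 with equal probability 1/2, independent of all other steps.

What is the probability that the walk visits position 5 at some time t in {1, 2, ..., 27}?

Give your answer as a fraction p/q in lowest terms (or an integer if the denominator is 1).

Answer: 46295513/134217728

Derivation:
Count via complement. Let g(t,s) = #length-t paths at position s with S_1..S_t all ≠ 5.
g(t,s) = g(t-1,s-1) + g(t-1,s+1) for s ≠ 5; g(t,5) = 0.
t=0: g(0,0)=1
t=1: g(1,-1)=1 g(1,1)=1
t=2: g(2,-2)=1 g(2,0)=2 g(2,2)=1
t=3: g(3,-3)=1 g(3,-1)=3 g(3,1)=3 g(3,3)=1
t=4: g(4,-4)=1 g(4,-2)=4 g(4,0)=6 g(4,2)=4 g(4,4)=1
t=5: g(5,-5)=1 g(5,-3)=5 g(5,-1)=10 g(5,1)=10 g(5,3)=5
t=6: g(6,-6)=1 g(6,-4)=6 g(6,-2)=15 g(6,0)=20 g(6,2)=15 g(6,4)=5
t=7: g(7,-7)=1 g(7,-5)=7 g(7,-3)=21 g(7,-1)=35 g(7,1)=35 g(7,3)=20
t=8: g(8,-8)=1 g(8,-6)=8 g(8,-4)=28 g(8,-2)=56 g(8,0)=70 g(8,2)=55 g(8,4)=20
t=9: g(9,-9)=1 g(9,-7)=9 g(9,-5)=36 g(9,-3)=84 g(9,-1)=126 g(9,1)=125 g(9,3)=75
t=10: g(10,-10)=1 g(10,-8)=10 g(10,-6)=45 g(10,-4)=120 g(10,-2)=210 g(10,0)=251 g(10,2)=200 g(10,4)=75
t=11: g(11,-11)=1 g(11,-9)=11 g(11,-7)=55 g(11,-5)=165 g(11,-3)=330 g(11,-1)=461 g(11,1)=451 g(11,3)=275
t=12: g(12,-12)=1 g(12,-10)=12 g(12,-8)=66 g(12,-6)=220 g(12,-4)=495 g(12,-2)=791 g(12,0)=912 g(12,2)=726 g(12,4)=275
t=13: g(13,-13)=1 g(13,-11)=13 g(13,-9)=78 g(13,-7)=286 g(13,-5)=715 g(13,-3)=1286 g(13,-1)=1703 g(13,1)=1638 g(13,3)=1001
t=14: g(14,-14)=1 g(14,-12)=14 g(14,-10)=91 g(14,-8)=364 g(14,-6)=1001 g(14,-4)=2001 g(14,-2)=2989 g(14,0)=3341 g(14,2)=2639 g(14,4)=1001
t=15: g(15,-15)=1 g(15,-13)=15 g(15,-11)=105 g(15,-9)=455 g(15,-7)=1365 g(15,-5)=3002 g(15,-3)=4990 g(15,-1)=6330 g(15,1)=5980 g(15,3)=3640
t=16: g(16,-16)=1 g(16,-14)=16 g(16,-12)=120 g(16,-10)=560 g(16,-8)=1820 g(16,-6)=4367 g(16,-4)=7992 g(16,-2)=11320 g(16,0)=12310 g(16,2)=9620 g(16,4)=3640
t=17: g(17,-17)=1 g(17,-15)=17 g(17,-13)=136 g(17,-11)=680 g(17,-9)=2380 g(17,-7)=6187 g(17,-5)=12359 g(17,-3)=19312 g(17,-1)=23630 g(17,1)=21930 g(17,3)=13260
t=18: g(18,-18)=1 g(18,-16)=18 g(18,-14)=153 g(18,-12)=816 g(18,-10)=3060 g(18,-8)=8567 g(18,-6)=18546 g(18,-4)=31671 g(18,-2)=42942 g(18,0)=45560 g(18,2)=35190 g(18,4)=13260
t=19: g(19,-19)=1 g(19,-17)=19 g(19,-15)=171 g(19,-13)=969 g(19,-11)=3876 g(19,-9)=11627 g(19,-7)=27113 g(19,-5)=50217 g(19,-3)=74613 g(19,-1)=88502 g(19,1)=80750 g(19,3)=48450
t=20: g(20,-20)=1 g(20,-18)=20 g(20,-16)=190 g(20,-14)=1140 g(20,-12)=4845 g(20,-10)=15503 g(20,-8)=38740 g(20,-6)=77330 g(20,-4)=124830 g(20,-2)=163115 g(20,0)=169252 g(20,2)=129200 g(20,4)=48450
t=21: g(21,-21)=1 g(21,-19)=21 g(21,-17)=210 g(21,-15)=1330 g(21,-13)=5985 g(21,-11)=20348 g(21,-9)=54243 g(21,-7)=116070 g(21,-5)=202160 g(21,-3)=287945 g(21,-1)=332367 g(21,1)=298452 g(21,3)=177650
t=22: g(22,-22)=1 g(22,-20)=22 g(22,-18)=231 g(22,-16)=1540 g(22,-14)=7315 g(22,-12)=26333 g(22,-10)=74591 g(22,-8)=170313 g(22,-6)=318230 g(22,-4)=490105 g(22,-2)=620312 g(22,0)=630819 g(22,2)=476102 g(22,4)=177650
t=23: g(23,-23)=1 g(23,-21)=23 g(23,-19)=253 g(23,-17)=1771 g(23,-15)=8855 g(23,-13)=33648 g(23,-11)=100924 g(23,-9)=244904 g(23,-7)=488543 g(23,-5)=808335 g(23,-3)=1110417 g(23,-1)=1251131 g(23,1)=1106921 g(23,3)=653752
t=24: g(24,-24)=1 g(24,-22)=24 g(24,-20)=276 g(24,-18)=2024 g(24,-16)=10626 g(24,-14)=42503 g(24,-12)=134572 g(24,-10)=345828 g(24,-8)=733447 g(24,-6)=1296878 g(24,-4)=1918752 g(24,-2)=2361548 g(24,0)=2358052 g(24,2)=1760673 g(24,4)=653752
t=25: g(25,-25)=1 g(25,-23)=25 g(25,-21)=300 g(25,-19)=2300 g(25,-17)=12650 g(25,-15)=53129 g(25,-13)=177075 g(25,-11)=480400 g(25,-9)=1079275 g(25,-7)=2030325 g(25,-5)=3215630 g(25,-3)=4280300 g(25,-1)=4719600 g(25,1)=4118725 g(25,3)=2414425
t=26: g(26,-26)=1 g(26,-24)=26 g(26,-22)=325 g(26,-20)=2600 g(26,-18)=14950 g(26,-16)=65779 g(26,-14)=230204 g(26,-12)=657475 g(26,-10)=1559675 g(26,-8)=3109600 g(26,-6)=5245955 g(26,-4)=7495930 g(26,-2)=8999900 g(26,0)=8838325 g(26,2)=6533150 g(26,4)=2414425
t=27: g(27,-27)=1 g(27,-25)=27 g(27,-23)=351 g(27,-21)=2925 g(27,-19)=17550 g(27,-17)=80729 g(27,-15)=295983 g(27,-13)=887679 g(27,-11)=2217150 g(27,-9)=4669275 g(27,-7)=8355555 g(27,-5)=12741885 g(27,-3)=16495830 g(27,-1)=17838225 g(27,1)=15371475 g(27,3)=8947575
Paths never hitting 5: Σ_s g(27,s) = 87922215
Paths hitting 5: 2^27 - 87922215 = 46295513
P = 46295513/134217728 = 46295513/134217728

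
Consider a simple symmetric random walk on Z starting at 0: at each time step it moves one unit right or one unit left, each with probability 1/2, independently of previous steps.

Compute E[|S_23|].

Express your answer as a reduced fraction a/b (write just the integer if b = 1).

S_23 takes values m ≡ 1 (mod 2) with |m| ≤ 23; P(S_23=m) = C(23,(23+m)/2)/2^23.
Total paths: 2^23 = 8388608
Distribution: P(S=-23)=1/8388608, P(S=-21)=23/8388608, P(S=-19)=253/8388608, P(S=-17)=1771/8388608, P(S=-15)=8855/8388608, P(S=-13)=33649/8388608, P(S=-11)=100947/8388608, P(S=-9)=245157/8388608, P(S=-7)=490314/8388608, P(S=-5)=817190/8388608, P(S=-3)=1144066/8388608, P(S=-1)=1352078/8388608, P(S=1)=1352078/8388608, P(S=3)=1144066/8388608, P(S=5)=817190/8388608, P(S=7)=490314/8388608, P(S=9)=245157/8388608, P(S=11)=100947/8388608, P(S=13)=33649/8388608, P(S=15)=8855/8388608, P(S=17)=1771/8388608, P(S=19)=253/8388608, P(S=21)=23/8388608, P(S=23)=1/8388608
E[|S_23|] = Σ_m |m|·P(S_23=m) = 32449872/8388608 = 2028117/524288

Answer: 2028117/524288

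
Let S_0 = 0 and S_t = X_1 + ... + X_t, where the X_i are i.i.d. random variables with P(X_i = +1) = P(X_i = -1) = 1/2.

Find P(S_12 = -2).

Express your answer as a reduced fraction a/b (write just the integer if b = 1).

Answer: 99/512

Derivation:
To reach position -2 after 12 steps: need 5 steps of +1 and 7 of -1.
Favorable paths: C(12,5) = 792
Total paths: 2^12 = 4096
P = 792/4096 = 99/512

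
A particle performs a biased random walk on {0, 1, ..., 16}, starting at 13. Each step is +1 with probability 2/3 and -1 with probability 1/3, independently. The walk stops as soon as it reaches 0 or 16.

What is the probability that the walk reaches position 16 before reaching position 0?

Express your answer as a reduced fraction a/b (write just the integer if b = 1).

Answer: 65528/65535

Derivation:
Biased walk: p = 2/3, q = 1/3, r = q/p = 1/2
Gambler's ruin: P(hit 16 before 0 | start at 13) = (1 - r^a)/(1 - r^N)
r^13 = 1/8192; r^16 = 1/65536
P = (1 - 1/8192) / (1 - 1/65536) = 8191/8192 / 65535/65536 = 65528/65535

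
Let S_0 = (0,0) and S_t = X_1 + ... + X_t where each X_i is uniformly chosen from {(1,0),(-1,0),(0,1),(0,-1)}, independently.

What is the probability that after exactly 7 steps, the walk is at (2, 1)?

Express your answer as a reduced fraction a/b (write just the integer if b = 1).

Answer: 735/16384

Derivation:
Let h be the number of horizontal steps (so 7-h are vertical). To end at (2,1) need (h+2)/2 right-steps and ((7-h)+1)/2 up-steps.
Sum over h with 2 ≤ h ≤ 6, h ≡ 0 (mod 2), 7-h ≡ 1 (mod 2):
h=2: C(7,2)·C(2,2)·C(5,3) = 21·1·10 = 210
h=4: C(7,4)·C(4,3)·C(3,2) = 35·4·3 = 420
h=6: C(7,6)·C(6,4)·C(1,1) = 7·15·1 = 105
Total favorable: 735
Total paths: 4^7 = 16384
P = 735/16384 = 735/16384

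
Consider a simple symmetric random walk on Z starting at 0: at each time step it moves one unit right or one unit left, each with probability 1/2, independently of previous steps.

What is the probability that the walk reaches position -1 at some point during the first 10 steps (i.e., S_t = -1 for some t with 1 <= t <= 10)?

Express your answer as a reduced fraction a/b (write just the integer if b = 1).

Answer: 193/256

Derivation:
Count via complement. Let g(t,s) = #length-t paths at position s with S_1..S_t all ≠ -1.
g(t,s) = g(t-1,s-1) + g(t-1,s+1) for s ≠ -1; g(t,-1) = 0.
t=0: g(0,0)=1
t=1: g(1,1)=1
t=2: g(2,0)=1 g(2,2)=1
t=3: g(3,1)=2 g(3,3)=1
t=4: g(4,0)=2 g(4,2)=3 g(4,4)=1
t=5: g(5,1)=5 g(5,3)=4 g(5,5)=1
t=6: g(6,0)=5 g(6,2)=9 g(6,4)=5 g(6,6)=1
t=7: g(7,1)=14 g(7,3)=14 g(7,5)=6 g(7,7)=1
t=8: g(8,0)=14 g(8,2)=28 g(8,4)=20 g(8,6)=7 g(8,8)=1
t=9: g(9,1)=42 g(9,3)=48 g(9,5)=27 g(9,7)=8 g(9,9)=1
t=10: g(10,0)=42 g(10,2)=90 g(10,4)=75 g(10,6)=35 g(10,8)=9 g(10,10)=1
Paths never hitting -1: Σ_s g(10,s) = 252
Paths hitting -1: 2^10 - 252 = 772
P = 772/1024 = 193/256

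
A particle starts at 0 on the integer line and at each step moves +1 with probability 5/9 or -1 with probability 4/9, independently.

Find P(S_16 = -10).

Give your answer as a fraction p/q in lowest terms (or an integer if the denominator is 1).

Answer: 4697620480000/1853020188851841

Derivation:
To reach position -10 after 16 steps: need 3 steps of +1 and 13 steps of -1.
Number of such sequences: C(16,3) = 560
Each has probability (5/9)^3 · (4/9)^13 = 8388608000/1853020188851841
P = 560 · 8388608000/1853020188851841 = 4697620480000/1853020188851841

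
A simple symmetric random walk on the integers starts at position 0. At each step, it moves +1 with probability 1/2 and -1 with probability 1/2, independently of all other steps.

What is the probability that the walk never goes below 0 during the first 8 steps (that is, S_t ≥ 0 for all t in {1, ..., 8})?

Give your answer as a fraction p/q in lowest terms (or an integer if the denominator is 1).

Let f(t,s) = #length-t paths at position s with S_1..S_t all ≥ 0.
f(t,s) = f(t-1,s-1) + f(t-1,s+1) for s ≥ 0; f(t,s) = 0 for s < 0.
t=0: f(0,0)=1
t=1: f(1,1)=1
t=2: f(2,0)=1 f(2,2)=1
t=3: f(3,1)=2 f(3,3)=1
t=4: f(4,0)=2 f(4,2)=3 f(4,4)=1
t=5: f(5,1)=5 f(5,3)=4 f(5,5)=1
t=6: f(6,0)=5 f(6,2)=9 f(6,4)=5 f(6,6)=1
t=7: f(7,1)=14 f(7,3)=14 f(7,5)=6 f(7,7)=1
t=8: f(8,0)=14 f(8,2)=28 f(8,4)=20 f(8,6)=7 f(8,8)=1
Σ_s f(8,s) = 70
P = 70/256 = 35/128

Answer: 35/128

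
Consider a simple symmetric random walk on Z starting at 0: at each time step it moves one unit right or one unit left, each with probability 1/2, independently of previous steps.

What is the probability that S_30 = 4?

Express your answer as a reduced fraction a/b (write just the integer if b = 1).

To reach position 4 after 30 steps: need 17 steps of +1 and 13 of -1.
Favorable paths: C(30,17) = 119759850
Total paths: 2^30 = 1073741824
P = 119759850/1073741824 = 59879925/536870912

Answer: 59879925/536870912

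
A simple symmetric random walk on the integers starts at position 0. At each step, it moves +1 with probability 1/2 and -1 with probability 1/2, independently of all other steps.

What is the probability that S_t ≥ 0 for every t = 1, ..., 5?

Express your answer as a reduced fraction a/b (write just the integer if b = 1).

Let f(t,s) = #length-t paths at position s with S_1..S_t all ≥ 0.
f(t,s) = f(t-1,s-1) + f(t-1,s+1) for s ≥ 0; f(t,s) = 0 for s < 0.
t=0: f(0,0)=1
t=1: f(1,1)=1
t=2: f(2,0)=1 f(2,2)=1
t=3: f(3,1)=2 f(3,3)=1
t=4: f(4,0)=2 f(4,2)=3 f(4,4)=1
t=5: f(5,1)=5 f(5,3)=4 f(5,5)=1
Σ_s f(5,s) = 10
P = 10/32 = 5/16

Answer: 5/16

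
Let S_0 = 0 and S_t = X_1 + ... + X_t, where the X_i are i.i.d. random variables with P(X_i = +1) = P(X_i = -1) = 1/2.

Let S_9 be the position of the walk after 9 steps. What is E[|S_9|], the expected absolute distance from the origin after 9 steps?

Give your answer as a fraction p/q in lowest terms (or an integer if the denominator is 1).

Answer: 315/128

Derivation:
S_9 takes values m ≡ 1 (mod 2) with |m| ≤ 9; P(S_9=m) = C(9,(9+m)/2)/2^9.
Total paths: 2^9 = 512
Distribution: P(S=-9)=1/512, P(S=-7)=9/512, P(S=-5)=36/512, P(S=-3)=84/512, P(S=-1)=126/512, P(S=1)=126/512, P(S=3)=84/512, P(S=5)=36/512, P(S=7)=9/512, P(S=9)=1/512
E[|S_9|] = Σ_m |m|·P(S_9=m) = 1260/512 = 315/128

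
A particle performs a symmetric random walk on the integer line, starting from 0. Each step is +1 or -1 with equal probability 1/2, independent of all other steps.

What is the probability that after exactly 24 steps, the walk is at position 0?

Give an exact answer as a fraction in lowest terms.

Answer: 676039/4194304

Derivation:
To return to 0 after 24 steps: need exactly 12 steps of +1 and 12 of -1.
Favorable paths: C(24,12) = 2704156
Total paths: 2^24 = 16777216
P = 2704156/16777216 = 676039/4194304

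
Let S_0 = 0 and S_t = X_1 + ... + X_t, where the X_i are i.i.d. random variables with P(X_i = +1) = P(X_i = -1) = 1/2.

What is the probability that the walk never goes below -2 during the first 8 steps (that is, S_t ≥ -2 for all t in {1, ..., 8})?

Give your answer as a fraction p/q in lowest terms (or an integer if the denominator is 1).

Answer: 91/128

Derivation:
Let f(t,s) = #length-t paths at position s with S_1..S_t all ≥ -2.
f(t,s) = f(t-1,s-1) + f(t-1,s+1) for s ≥ -2; f(t,s) = 0 for s < -2.
t=0: f(0,0)=1
t=1: f(1,-1)=1 f(1,1)=1
t=2: f(2,-2)=1 f(2,0)=2 f(2,2)=1
t=3: f(3,-1)=3 f(3,1)=3 f(3,3)=1
t=4: f(4,-2)=3 f(4,0)=6 f(4,2)=4 f(4,4)=1
t=5: f(5,-1)=9 f(5,1)=10 f(5,3)=5 f(5,5)=1
t=6: f(6,-2)=9 f(6,0)=19 f(6,2)=15 f(6,4)=6 f(6,6)=1
t=7: f(7,-1)=28 f(7,1)=34 f(7,3)=21 f(7,5)=7 f(7,7)=1
t=8: f(8,-2)=28 f(8,0)=62 f(8,2)=55 f(8,4)=28 f(8,6)=8 f(8,8)=1
Σ_s f(8,s) = 182
P = 182/256 = 91/128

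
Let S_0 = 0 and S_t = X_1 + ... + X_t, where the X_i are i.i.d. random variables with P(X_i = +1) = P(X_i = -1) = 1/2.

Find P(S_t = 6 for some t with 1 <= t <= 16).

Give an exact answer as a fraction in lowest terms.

Count via complement. Let g(t,s) = #length-t paths at position s with S_1..S_t all ≠ 6.
g(t,s) = g(t-1,s-1) + g(t-1,s+1) for s ≠ 6; g(t,6) = 0.
t=0: g(0,0)=1
t=1: g(1,-1)=1 g(1,1)=1
t=2: g(2,-2)=1 g(2,0)=2 g(2,2)=1
t=3: g(3,-3)=1 g(3,-1)=3 g(3,1)=3 g(3,3)=1
t=4: g(4,-4)=1 g(4,-2)=4 g(4,0)=6 g(4,2)=4 g(4,4)=1
t=5: g(5,-5)=1 g(5,-3)=5 g(5,-1)=10 g(5,1)=10 g(5,3)=5 g(5,5)=1
t=6: g(6,-6)=1 g(6,-4)=6 g(6,-2)=15 g(6,0)=20 g(6,2)=15 g(6,4)=6
t=7: g(7,-7)=1 g(7,-5)=7 g(7,-3)=21 g(7,-1)=35 g(7,1)=35 g(7,3)=21 g(7,5)=6
t=8: g(8,-8)=1 g(8,-6)=8 g(8,-4)=28 g(8,-2)=56 g(8,0)=70 g(8,2)=56 g(8,4)=27
t=9: g(9,-9)=1 g(9,-7)=9 g(9,-5)=36 g(9,-3)=84 g(9,-1)=126 g(9,1)=126 g(9,3)=83 g(9,5)=27
t=10: g(10,-10)=1 g(10,-8)=10 g(10,-6)=45 g(10,-4)=120 g(10,-2)=210 g(10,0)=252 g(10,2)=209 g(10,4)=110
t=11: g(11,-11)=1 g(11,-9)=11 g(11,-7)=55 g(11,-5)=165 g(11,-3)=330 g(11,-1)=462 g(11,1)=461 g(11,3)=319 g(11,5)=110
t=12: g(12,-12)=1 g(12,-10)=12 g(12,-8)=66 g(12,-6)=220 g(12,-4)=495 g(12,-2)=792 g(12,0)=923 g(12,2)=780 g(12,4)=429
t=13: g(13,-13)=1 g(13,-11)=13 g(13,-9)=78 g(13,-7)=286 g(13,-5)=715 g(13,-3)=1287 g(13,-1)=1715 g(13,1)=1703 g(13,3)=1209 g(13,5)=429
t=14: g(14,-14)=1 g(14,-12)=14 g(14,-10)=91 g(14,-8)=364 g(14,-6)=1001 g(14,-4)=2002 g(14,-2)=3002 g(14,0)=3418 g(14,2)=2912 g(14,4)=1638
t=15: g(15,-15)=1 g(15,-13)=15 g(15,-11)=105 g(15,-9)=455 g(15,-7)=1365 g(15,-5)=3003 g(15,-3)=5004 g(15,-1)=6420 g(15,1)=6330 g(15,3)=4550 g(15,5)=1638
t=16: g(16,-16)=1 g(16,-14)=16 g(16,-12)=120 g(16,-10)=560 g(16,-8)=1820 g(16,-6)=4368 g(16,-4)=8007 g(16,-2)=11424 g(16,0)=12750 g(16,2)=10880 g(16,4)=6188
Paths never hitting 6: Σ_s g(16,s) = 56134
Paths hitting 6: 2^16 - 56134 = 9402
P = 9402/65536 = 4701/32768

Answer: 4701/32768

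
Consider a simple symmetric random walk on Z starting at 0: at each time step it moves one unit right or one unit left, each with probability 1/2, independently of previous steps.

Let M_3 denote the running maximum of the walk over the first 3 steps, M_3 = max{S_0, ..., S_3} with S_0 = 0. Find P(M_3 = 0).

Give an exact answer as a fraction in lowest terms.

Let M_3 = max(S_0,...,S_3). Use the reflection principle: for j ≥ 1, #{paths with M_3 ≥ j} = #{S_3 ≥ j} + #{S_3 ≥ j+1}.
P(M_3 ≥ 0) = 1 since S_0 = 0, so #{M_3 ≥ 0} = 8.
#{M_3 ≥ 1} = #{S_3 ≥ 1} + #{S_3 ≥ 2} = 4 + 1 = 5.
#{M_3 = 0} = 8 - 5 = 3.
P(M_3 = 0) = 3/8 = 3/8

Answer: 3/8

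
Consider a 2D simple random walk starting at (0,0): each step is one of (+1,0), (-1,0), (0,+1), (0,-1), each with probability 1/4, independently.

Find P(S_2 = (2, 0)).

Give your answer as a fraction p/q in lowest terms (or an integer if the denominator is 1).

Let h be the number of horizontal steps (so 2-h are vertical). To end at (2,0) need (h+2)/2 right-steps and ((2-h)+0)/2 up-steps.
Sum over h with 2 ≤ h ≤ 2, h ≡ 0 (mod 2), 2-h ≡ 0 (mod 2):
h=2: C(2,2)·C(2,2)·C(0,0) = 1·1·1 = 1
Total favorable: 1
Total paths: 4^2 = 16
P = 1/16 = 1/16

Answer: 1/16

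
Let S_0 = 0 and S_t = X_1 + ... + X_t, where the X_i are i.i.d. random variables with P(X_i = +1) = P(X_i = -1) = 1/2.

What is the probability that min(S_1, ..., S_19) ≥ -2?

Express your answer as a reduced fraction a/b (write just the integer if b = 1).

Answer: 130169/262144

Derivation:
Let f(t,s) = #length-t paths at position s with S_1..S_t all ≥ -2.
f(t,s) = f(t-1,s-1) + f(t-1,s+1) for s ≥ -2; f(t,s) = 0 for s < -2.
t=0: f(0,0)=1
t=1: f(1,-1)=1 f(1,1)=1
t=2: f(2,-2)=1 f(2,0)=2 f(2,2)=1
t=3: f(3,-1)=3 f(3,1)=3 f(3,3)=1
t=4: f(4,-2)=3 f(4,0)=6 f(4,2)=4 f(4,4)=1
t=5: f(5,-1)=9 f(5,1)=10 f(5,3)=5 f(5,5)=1
t=6: f(6,-2)=9 f(6,0)=19 f(6,2)=15 f(6,4)=6 f(6,6)=1
t=7: f(7,-1)=28 f(7,1)=34 f(7,3)=21 f(7,5)=7 f(7,7)=1
t=8: f(8,-2)=28 f(8,0)=62 f(8,2)=55 f(8,4)=28 f(8,6)=8 f(8,8)=1
t=9: f(9,-1)=90 f(9,1)=117 f(9,3)=83 f(9,5)=36 f(9,7)=9 f(9,9)=1
t=10: f(10,-2)=90 f(10,0)=207 f(10,2)=200 f(10,4)=119 f(10,6)=45 f(10,8)=10 f(10,10)=1
t=11: f(11,-1)=297 f(11,1)=407 f(11,3)=319 f(11,5)=164 f(11,7)=55 f(11,9)=11 f(11,11)=1
t=12: f(12,-2)=297 f(12,0)=704 f(12,2)=726 f(12,4)=483 f(12,6)=219 f(12,8)=66 f(12,10)=12 f(12,12)=1
t=13: f(13,-1)=1001 f(13,1)=1430 f(13,3)=1209 f(13,5)=702 f(13,7)=285 f(13,9)=78 f(13,11)=13 f(13,13)=1
t=14: f(14,-2)=1001 f(14,0)=2431 f(14,2)=2639 f(14,4)=1911 f(14,6)=987 f(14,8)=363 f(14,10)=91 f(14,12)=14 f(14,14)=1
t=15: f(15,-1)=3432 f(15,1)=5070 f(15,3)=4550 f(15,5)=2898 f(15,7)=1350 f(15,9)=454 f(15,11)=105 f(15,13)=15 f(15,15)=1
t=16: f(16,-2)=3432 f(16,0)=8502 f(16,2)=9620 f(16,4)=7448 f(16,6)=4248 f(16,8)=1804 f(16,10)=559 f(16,12)=120 f(16,14)=16 f(16,16)=1
t=17: f(17,-1)=11934 f(17,1)=18122 f(17,3)=17068 f(17,5)=11696 f(17,7)=6052 f(17,9)=2363 f(17,11)=679 f(17,13)=136 f(17,15)=17 f(17,17)=1
t=18: f(18,-2)=11934 f(18,0)=30056 f(18,2)=35190 f(18,4)=28764 f(18,6)=17748 f(18,8)=8415 f(18,10)=3042 f(18,12)=815 f(18,14)=153 f(18,16)=18 f(18,18)=1
t=19: f(19,-1)=41990 f(19,1)=65246 f(19,3)=63954 f(19,5)=46512 f(19,7)=26163 f(19,9)=11457 f(19,11)=3857 f(19,13)=968 f(19,15)=171 f(19,17)=19 f(19,19)=1
Σ_s f(19,s) = 260338
P = 260338/524288 = 130169/262144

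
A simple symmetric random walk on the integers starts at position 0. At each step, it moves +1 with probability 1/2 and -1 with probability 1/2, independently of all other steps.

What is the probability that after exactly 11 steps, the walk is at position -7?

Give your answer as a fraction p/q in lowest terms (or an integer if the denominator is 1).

Answer: 55/2048

Derivation:
To reach position -7 after 11 steps: need 2 steps of +1 and 9 of -1.
Favorable paths: C(11,2) = 55
Total paths: 2^11 = 2048
P = 55/2048 = 55/2048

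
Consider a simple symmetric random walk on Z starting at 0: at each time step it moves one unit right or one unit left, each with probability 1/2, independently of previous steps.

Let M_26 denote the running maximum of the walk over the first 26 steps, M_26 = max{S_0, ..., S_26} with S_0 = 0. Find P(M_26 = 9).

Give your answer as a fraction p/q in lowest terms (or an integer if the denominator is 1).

Let M_26 = max(S_0,...,S_26). Use the reflection principle: for j ≥ 1, #{paths with M_26 ≥ j} = #{S_26 ≥ j} + #{S_26 ≥ j+1}.
By reflection, #{M_26 ≥ 9} = #{S_26 ≥ 9} + #{S_26 ≥ 10} = 2533987 + 2533987 = 5067974.
#{M_26 ≥ 10} = #{S_26 ≥ 10} + #{S_26 ≥ 11} = 2533987 + 971712 = 3505699.
#{M_26 = 9} = 5067974 - 3505699 = 1562275.
P(M_26 = 9) = 1562275/67108864 = 1562275/67108864

Answer: 1562275/67108864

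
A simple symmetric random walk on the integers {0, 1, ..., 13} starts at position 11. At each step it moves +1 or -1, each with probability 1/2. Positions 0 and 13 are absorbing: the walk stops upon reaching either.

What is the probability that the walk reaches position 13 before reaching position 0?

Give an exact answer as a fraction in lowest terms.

Symmetric walk (p = 1/2): the harmonic-function argument gives P(hit 13 before 0 | start at 11) = a/N.
P = 11/13 = 11/13

Answer: 11/13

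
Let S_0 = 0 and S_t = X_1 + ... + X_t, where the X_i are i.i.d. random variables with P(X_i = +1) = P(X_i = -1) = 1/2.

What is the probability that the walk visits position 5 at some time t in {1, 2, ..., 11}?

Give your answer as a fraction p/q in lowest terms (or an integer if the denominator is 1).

Answer: 299/2048

Derivation:
Count via complement. Let g(t,s) = #length-t paths at position s with S_1..S_t all ≠ 5.
g(t,s) = g(t-1,s-1) + g(t-1,s+1) for s ≠ 5; g(t,5) = 0.
t=0: g(0,0)=1
t=1: g(1,-1)=1 g(1,1)=1
t=2: g(2,-2)=1 g(2,0)=2 g(2,2)=1
t=3: g(3,-3)=1 g(3,-1)=3 g(3,1)=3 g(3,3)=1
t=4: g(4,-4)=1 g(4,-2)=4 g(4,0)=6 g(4,2)=4 g(4,4)=1
t=5: g(5,-5)=1 g(5,-3)=5 g(5,-1)=10 g(5,1)=10 g(5,3)=5
t=6: g(6,-6)=1 g(6,-4)=6 g(6,-2)=15 g(6,0)=20 g(6,2)=15 g(6,4)=5
t=7: g(7,-7)=1 g(7,-5)=7 g(7,-3)=21 g(7,-1)=35 g(7,1)=35 g(7,3)=20
t=8: g(8,-8)=1 g(8,-6)=8 g(8,-4)=28 g(8,-2)=56 g(8,0)=70 g(8,2)=55 g(8,4)=20
t=9: g(9,-9)=1 g(9,-7)=9 g(9,-5)=36 g(9,-3)=84 g(9,-1)=126 g(9,1)=125 g(9,3)=75
t=10: g(10,-10)=1 g(10,-8)=10 g(10,-6)=45 g(10,-4)=120 g(10,-2)=210 g(10,0)=251 g(10,2)=200 g(10,4)=75
t=11: g(11,-11)=1 g(11,-9)=11 g(11,-7)=55 g(11,-5)=165 g(11,-3)=330 g(11,-1)=461 g(11,1)=451 g(11,3)=275
Paths never hitting 5: Σ_s g(11,s) = 1749
Paths hitting 5: 2^11 - 1749 = 299
P = 299/2048 = 299/2048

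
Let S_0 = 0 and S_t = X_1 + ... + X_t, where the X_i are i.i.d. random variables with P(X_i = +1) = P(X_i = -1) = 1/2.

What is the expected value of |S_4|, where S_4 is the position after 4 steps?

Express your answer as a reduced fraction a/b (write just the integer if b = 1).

Answer: 3/2

Derivation:
S_4 takes values m ≡ 0 (mod 2) with |m| ≤ 4; P(S_4=m) = C(4,(4+m)/2)/2^4.
Total paths: 2^4 = 16
Distribution: P(S=-4)=1/16, P(S=-2)=4/16, P(S=0)=6/16, P(S=2)=4/16, P(S=4)=1/16
E[|S_4|] = Σ_m |m|·P(S_4=m) = 24/16 = 3/2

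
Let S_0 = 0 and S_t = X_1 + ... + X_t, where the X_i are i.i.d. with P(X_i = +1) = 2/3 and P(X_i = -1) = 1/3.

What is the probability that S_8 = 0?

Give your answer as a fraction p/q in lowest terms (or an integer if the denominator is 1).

To be at 0 after 8 steps: need exactly 4 steps of +1 and 4 of -1.
Number of such sequences: C(8,4) = 70
Each has probability (2/3)^4 · (1/3)^4 = 16/6561
P = 70 · 16/6561 = 1120/6561

Answer: 1120/6561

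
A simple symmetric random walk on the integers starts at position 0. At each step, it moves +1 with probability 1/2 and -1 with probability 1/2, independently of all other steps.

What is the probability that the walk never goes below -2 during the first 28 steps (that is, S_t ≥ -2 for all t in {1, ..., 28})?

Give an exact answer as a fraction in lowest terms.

Answer: 14375115/33554432

Derivation:
Let f(t,s) = #length-t paths at position s with S_1..S_t all ≥ -2.
f(t,s) = f(t-1,s-1) + f(t-1,s+1) for s ≥ -2; f(t,s) = 0 for s < -2.
t=0: f(0,0)=1
t=1: f(1,-1)=1 f(1,1)=1
t=2: f(2,-2)=1 f(2,0)=2 f(2,2)=1
t=3: f(3,-1)=3 f(3,1)=3 f(3,3)=1
t=4: f(4,-2)=3 f(4,0)=6 f(4,2)=4 f(4,4)=1
t=5: f(5,-1)=9 f(5,1)=10 f(5,3)=5 f(5,5)=1
t=6: f(6,-2)=9 f(6,0)=19 f(6,2)=15 f(6,4)=6 f(6,6)=1
t=7: f(7,-1)=28 f(7,1)=34 f(7,3)=21 f(7,5)=7 f(7,7)=1
t=8: f(8,-2)=28 f(8,0)=62 f(8,2)=55 f(8,4)=28 f(8,6)=8 f(8,8)=1
t=9: f(9,-1)=90 f(9,1)=117 f(9,3)=83 f(9,5)=36 f(9,7)=9 f(9,9)=1
t=10: f(10,-2)=90 f(10,0)=207 f(10,2)=200 f(10,4)=119 f(10,6)=45 f(10,8)=10 f(10,10)=1
t=11: f(11,-1)=297 f(11,1)=407 f(11,3)=319 f(11,5)=164 f(11,7)=55 f(11,9)=11 f(11,11)=1
t=12: f(12,-2)=297 f(12,0)=704 f(12,2)=726 f(12,4)=483 f(12,6)=219 f(12,8)=66 f(12,10)=12 f(12,12)=1
t=13: f(13,-1)=1001 f(13,1)=1430 f(13,3)=1209 f(13,5)=702 f(13,7)=285 f(13,9)=78 f(13,11)=13 f(13,13)=1
t=14: f(14,-2)=1001 f(14,0)=2431 f(14,2)=2639 f(14,4)=1911 f(14,6)=987 f(14,8)=363 f(14,10)=91 f(14,12)=14 f(14,14)=1
t=15: f(15,-1)=3432 f(15,1)=5070 f(15,3)=4550 f(15,5)=2898 f(15,7)=1350 f(15,9)=454 f(15,11)=105 f(15,13)=15 f(15,15)=1
t=16: f(16,-2)=3432 f(16,0)=8502 f(16,2)=9620 f(16,4)=7448 f(16,6)=4248 f(16,8)=1804 f(16,10)=559 f(16,12)=120 f(16,14)=16 f(16,16)=1
t=17: f(17,-1)=11934 f(17,1)=18122 f(17,3)=17068 f(17,5)=11696 f(17,7)=6052 f(17,9)=2363 f(17,11)=679 f(17,13)=136 f(17,15)=17 f(17,17)=1
t=18: f(18,-2)=11934 f(18,0)=30056 f(18,2)=35190 f(18,4)=28764 f(18,6)=17748 f(18,8)=8415 f(18,10)=3042 f(18,12)=815 f(18,14)=153 f(18,16)=18 f(18,18)=1
t=19: f(19,-1)=41990 f(19,1)=65246 f(19,3)=63954 f(19,5)=46512 f(19,7)=26163 f(19,9)=11457 f(19,11)=3857 f(19,13)=968 f(19,15)=171 f(19,17)=19 f(19,19)=1
t=20: f(20,-2)=41990 f(20,0)=107236 f(20,2)=129200 f(20,4)=110466 f(20,6)=72675 f(20,8)=37620 f(20,10)=15314 f(20,12)=4825 f(20,14)=1139 f(20,16)=190 f(20,18)=20 f(20,20)=1
t=21: f(21,-1)=149226 f(21,1)=236436 f(21,3)=239666 f(21,5)=183141 f(21,7)=110295 f(21,9)=52934 f(21,11)=20139 f(21,13)=5964 f(21,15)=1329 f(21,17)=210 f(21,19)=21 f(21,21)=1
t=22: f(22,-2)=149226 f(22,0)=385662 f(22,2)=476102 f(22,4)=422807 f(22,6)=293436 f(22,8)=163229 f(22,10)=73073 f(22,12)=26103 f(22,14)=7293 f(22,16)=1539 f(22,18)=231 f(22,20)=22 f(22,22)=1
t=23: f(23,-1)=534888 f(23,1)=861764 f(23,3)=898909 f(23,5)=716243 f(23,7)=456665 f(23,9)=236302 f(23,11)=99176 f(23,13)=33396 f(23,15)=8832 f(23,17)=1770 f(23,19)=253 f(23,21)=23 f(23,23)=1
t=24: f(24,-2)=534888 f(24,0)=1396652 f(24,2)=1760673 f(24,4)=1615152 f(24,6)=1172908 f(24,8)=692967 f(24,10)=335478 f(24,12)=132572 f(24,14)=42228 f(24,16)=10602 f(24,18)=2023 f(24,20)=276 f(24,22)=24 f(24,24)=1
t=25: f(25,-1)=1931540 f(25,1)=3157325 f(25,3)=3375825 f(25,5)=2788060 f(25,7)=1865875 f(25,9)=1028445 f(25,11)=468050 f(25,13)=174800 f(25,15)=52830 f(25,17)=12625 f(25,19)=2299 f(25,21)=300 f(25,23)=25 f(25,25)=1
t=26: f(26,-2)=1931540 f(26,0)=5088865 f(26,2)=6533150 f(26,4)=6163885 f(26,6)=4653935 f(26,8)=2894320 f(26,10)=1496495 f(26,12)=642850 f(26,14)=227630 f(26,16)=65455 f(26,18)=14924 f(26,20)=2599 f(26,22)=325 f(26,24)=26 f(26,26)=1
t=27: f(27,-1)=7020405 f(27,1)=11622015 f(27,3)=12697035 f(27,5)=10817820 f(27,7)=7548255 f(27,9)=4390815 f(27,11)=2139345 f(27,13)=870480 f(27,15)=293085 f(27,17)=80379 f(27,19)=17523 f(27,21)=2924 f(27,23)=351 f(27,25)=27 f(27,27)=1
t=28: f(28,-2)=7020405 f(28,0)=18642420 f(28,2)=24319050 f(28,4)=23514855 f(28,6)=18366075 f(28,8)=11939070 f(28,10)=6530160 f(28,12)=3009825 f(28,14)=1163565 f(28,16)=373464 f(28,18)=97902 f(28,20)=20447 f(28,22)=3275 f(28,24)=378 f(28,26)=28 f(28,28)=1
Σ_s f(28,s) = 115000920
P = 115000920/268435456 = 14375115/33554432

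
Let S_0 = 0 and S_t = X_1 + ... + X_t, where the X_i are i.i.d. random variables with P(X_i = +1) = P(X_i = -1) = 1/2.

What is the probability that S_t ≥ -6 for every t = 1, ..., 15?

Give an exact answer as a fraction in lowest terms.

Let f(t,s) = #length-t paths at position s with S_1..S_t all ≥ -6.
f(t,s) = f(t-1,s-1) + f(t-1,s+1) for s ≥ -6; f(t,s) = 0 for s < -6.
t=0: f(0,0)=1
t=1: f(1,-1)=1 f(1,1)=1
t=2: f(2,-2)=1 f(2,0)=2 f(2,2)=1
t=3: f(3,-3)=1 f(3,-1)=3 f(3,1)=3 f(3,3)=1
t=4: f(4,-4)=1 f(4,-2)=4 f(4,0)=6 f(4,2)=4 f(4,4)=1
t=5: f(5,-5)=1 f(5,-3)=5 f(5,-1)=10 f(5,1)=10 f(5,3)=5 f(5,5)=1
t=6: f(6,-6)=1 f(6,-4)=6 f(6,-2)=15 f(6,0)=20 f(6,2)=15 f(6,4)=6 f(6,6)=1
t=7: f(7,-5)=7 f(7,-3)=21 f(7,-1)=35 f(7,1)=35 f(7,3)=21 f(7,5)=7 f(7,7)=1
t=8: f(8,-6)=7 f(8,-4)=28 f(8,-2)=56 f(8,0)=70 f(8,2)=56 f(8,4)=28 f(8,6)=8 f(8,8)=1
t=9: f(9,-5)=35 f(9,-3)=84 f(9,-1)=126 f(9,1)=126 f(9,3)=84 f(9,5)=36 f(9,7)=9 f(9,9)=1
t=10: f(10,-6)=35 f(10,-4)=119 f(10,-2)=210 f(10,0)=252 f(10,2)=210 f(10,4)=120 f(10,6)=45 f(10,8)=10 f(10,10)=1
t=11: f(11,-5)=154 f(11,-3)=329 f(11,-1)=462 f(11,1)=462 f(11,3)=330 f(11,5)=165 f(11,7)=55 f(11,9)=11 f(11,11)=1
t=12: f(12,-6)=154 f(12,-4)=483 f(12,-2)=791 f(12,0)=924 f(12,2)=792 f(12,4)=495 f(12,6)=220 f(12,8)=66 f(12,10)=12 f(12,12)=1
t=13: f(13,-5)=637 f(13,-3)=1274 f(13,-1)=1715 f(13,1)=1716 f(13,3)=1287 f(13,5)=715 f(13,7)=286 f(13,9)=78 f(13,11)=13 f(13,13)=1
t=14: f(14,-6)=637 f(14,-4)=1911 f(14,-2)=2989 f(14,0)=3431 f(14,2)=3003 f(14,4)=2002 f(14,6)=1001 f(14,8)=364 f(14,10)=91 f(14,12)=14 f(14,14)=1
t=15: f(15,-5)=2548 f(15,-3)=4900 f(15,-1)=6420 f(15,1)=6434 f(15,3)=5005 f(15,5)=3003 f(15,7)=1365 f(15,9)=455 f(15,11)=105 f(15,13)=15 f(15,15)=1
Σ_s f(15,s) = 30251
P = 30251/32768 = 30251/32768

Answer: 30251/32768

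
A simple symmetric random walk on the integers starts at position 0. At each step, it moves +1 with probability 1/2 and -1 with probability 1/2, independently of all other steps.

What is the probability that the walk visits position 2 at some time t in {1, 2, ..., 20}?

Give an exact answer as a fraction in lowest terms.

Count via complement. Let g(t,s) = #length-t paths at position s with S_1..S_t all ≠ 2.
g(t,s) = g(t-1,s-1) + g(t-1,s+1) for s ≠ 2; g(t,2) = 0.
t=0: g(0,0)=1
t=1: g(1,-1)=1 g(1,1)=1
t=2: g(2,-2)=1 g(2,0)=2
t=3: g(3,-3)=1 g(3,-1)=3 g(3,1)=2
t=4: g(4,-4)=1 g(4,-2)=4 g(4,0)=5
t=5: g(5,-5)=1 g(5,-3)=5 g(5,-1)=9 g(5,1)=5
t=6: g(6,-6)=1 g(6,-4)=6 g(6,-2)=14 g(6,0)=14
t=7: g(7,-7)=1 g(7,-5)=7 g(7,-3)=20 g(7,-1)=28 g(7,1)=14
t=8: g(8,-8)=1 g(8,-6)=8 g(8,-4)=27 g(8,-2)=48 g(8,0)=42
t=9: g(9,-9)=1 g(9,-7)=9 g(9,-5)=35 g(9,-3)=75 g(9,-1)=90 g(9,1)=42
t=10: g(10,-10)=1 g(10,-8)=10 g(10,-6)=44 g(10,-4)=110 g(10,-2)=165 g(10,0)=132
t=11: g(11,-11)=1 g(11,-9)=11 g(11,-7)=54 g(11,-5)=154 g(11,-3)=275 g(11,-1)=297 g(11,1)=132
t=12: g(12,-12)=1 g(12,-10)=12 g(12,-8)=65 g(12,-6)=208 g(12,-4)=429 g(12,-2)=572 g(12,0)=429
t=13: g(13,-13)=1 g(13,-11)=13 g(13,-9)=77 g(13,-7)=273 g(13,-5)=637 g(13,-3)=1001 g(13,-1)=1001 g(13,1)=429
t=14: g(14,-14)=1 g(14,-12)=14 g(14,-10)=90 g(14,-8)=350 g(14,-6)=910 g(14,-4)=1638 g(14,-2)=2002 g(14,0)=1430
t=15: g(15,-15)=1 g(15,-13)=15 g(15,-11)=104 g(15,-9)=440 g(15,-7)=1260 g(15,-5)=2548 g(15,-3)=3640 g(15,-1)=3432 g(15,1)=1430
t=16: g(16,-16)=1 g(16,-14)=16 g(16,-12)=119 g(16,-10)=544 g(16,-8)=1700 g(16,-6)=3808 g(16,-4)=6188 g(16,-2)=7072 g(16,0)=4862
t=17: g(17,-17)=1 g(17,-15)=17 g(17,-13)=135 g(17,-11)=663 g(17,-9)=2244 g(17,-7)=5508 g(17,-5)=9996 g(17,-3)=13260 g(17,-1)=11934 g(17,1)=4862
t=18: g(18,-18)=1 g(18,-16)=18 g(18,-14)=152 g(18,-12)=798 g(18,-10)=2907 g(18,-8)=7752 g(18,-6)=15504 g(18,-4)=23256 g(18,-2)=25194 g(18,0)=16796
t=19: g(19,-19)=1 g(19,-17)=19 g(19,-15)=170 g(19,-13)=950 g(19,-11)=3705 g(19,-9)=10659 g(19,-7)=23256 g(19,-5)=38760 g(19,-3)=48450 g(19,-1)=41990 g(19,1)=16796
t=20: g(20,-20)=1 g(20,-18)=20 g(20,-16)=189 g(20,-14)=1120 g(20,-12)=4655 g(20,-10)=14364 g(20,-8)=33915 g(20,-6)=62016 g(20,-4)=87210 g(20,-2)=90440 g(20,0)=58786
Paths never hitting 2: Σ_s g(20,s) = 352716
Paths hitting 2: 2^20 - 352716 = 695860
P = 695860/1048576 = 173965/262144

Answer: 173965/262144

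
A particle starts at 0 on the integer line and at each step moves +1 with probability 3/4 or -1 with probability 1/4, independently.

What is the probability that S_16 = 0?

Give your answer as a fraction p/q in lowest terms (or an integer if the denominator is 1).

Answer: 42220035/2147483648

Derivation:
To be at 0 after 16 steps: need exactly 8 steps of +1 and 8 of -1.
Number of such sequences: C(16,8) = 12870
Each has probability (3/4)^8 · (1/4)^8 = 6561/4294967296
P = 12870 · 6561/4294967296 = 42220035/2147483648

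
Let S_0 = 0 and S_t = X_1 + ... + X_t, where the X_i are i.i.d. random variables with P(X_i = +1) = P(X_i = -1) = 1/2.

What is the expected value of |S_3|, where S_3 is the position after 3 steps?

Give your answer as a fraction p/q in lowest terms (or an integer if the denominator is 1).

Answer: 3/2

Derivation:
S_3 takes values m ≡ 1 (mod 2) with |m| ≤ 3; P(S_3=m) = C(3,(3+m)/2)/2^3.
Total paths: 2^3 = 8
Distribution: P(S=-3)=1/8, P(S=-1)=3/8, P(S=1)=3/8, P(S=3)=1/8
E[|S_3|] = Σ_m |m|·P(S_3=m) = 12/8 = 3/2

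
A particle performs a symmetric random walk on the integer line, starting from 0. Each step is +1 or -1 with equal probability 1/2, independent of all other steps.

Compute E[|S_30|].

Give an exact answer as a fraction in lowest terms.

Answer: 145422675/33554432

Derivation:
S_30 takes values m ≡ 0 (mod 2) with |m| ≤ 30; P(S_30=m) = C(30,(30+m)/2)/2^30.
Total paths: 2^30 = 1073741824
Distribution: P(S=-30)=1/1073741824, P(S=-28)=30/1073741824, P(S=-26)=435/1073741824, P(S=-24)=4060/1073741824, P(S=-22)=27405/1073741824, P(S=-20)=142506/1073741824, P(S=-18)=593775/1073741824, P(S=-16)=2035800/1073741824, P(S=-14)=5852925/1073741824, P(S=-12)=14307150/1073741824, P(S=-10)=30045015/1073741824, P(S=-8)=54627300/1073741824, P(S=-6)=86493225/1073741824, P(S=-4)=119759850/1073741824, P(S=-2)=145422675/1073741824, P(S=0)=155117520/1073741824, P(S=2)=145422675/1073741824, P(S=4)=119759850/1073741824, P(S=6)=86493225/1073741824, P(S=8)=54627300/1073741824, P(S=10)=30045015/1073741824, P(S=12)=14307150/1073741824, P(S=14)=5852925/1073741824, P(S=16)=2035800/1073741824, P(S=18)=593775/1073741824, P(S=20)=142506/1073741824, P(S=22)=27405/1073741824, P(S=24)=4060/1073741824, P(S=26)=435/1073741824, P(S=28)=30/1073741824, P(S=30)=1/1073741824
E[|S_30|] = Σ_m |m|·P(S_30=m) = 4653525600/1073741824 = 145422675/33554432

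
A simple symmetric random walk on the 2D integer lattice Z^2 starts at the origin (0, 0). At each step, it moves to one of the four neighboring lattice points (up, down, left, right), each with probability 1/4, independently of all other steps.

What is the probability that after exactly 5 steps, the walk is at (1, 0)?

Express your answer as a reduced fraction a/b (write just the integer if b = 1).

Let h be the number of horizontal steps (so 5-h are vertical). To end at (1,0) need (h+1)/2 right-steps and ((5-h)+0)/2 up-steps.
Sum over h with 1 ≤ h ≤ 5, h ≡ 1 (mod 2), 5-h ≡ 0 (mod 2):
h=1: C(5,1)·C(1,1)·C(4,2) = 5·1·6 = 30
h=3: C(5,3)·C(3,2)·C(2,1) = 10·3·2 = 60
h=5: C(5,5)·C(5,3)·C(0,0) = 1·10·1 = 10
Total favorable: 100
Total paths: 4^5 = 1024
P = 100/1024 = 25/256

Answer: 25/256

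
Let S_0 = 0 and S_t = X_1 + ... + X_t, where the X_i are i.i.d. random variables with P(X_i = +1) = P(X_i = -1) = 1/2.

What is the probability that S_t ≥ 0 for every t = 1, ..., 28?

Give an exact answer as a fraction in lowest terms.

Let f(t,s) = #length-t paths at position s with S_1..S_t all ≥ 0.
f(t,s) = f(t-1,s-1) + f(t-1,s+1) for s ≥ 0; f(t,s) = 0 for s < 0.
t=0: f(0,0)=1
t=1: f(1,1)=1
t=2: f(2,0)=1 f(2,2)=1
t=3: f(3,1)=2 f(3,3)=1
t=4: f(4,0)=2 f(4,2)=3 f(4,4)=1
t=5: f(5,1)=5 f(5,3)=4 f(5,5)=1
t=6: f(6,0)=5 f(6,2)=9 f(6,4)=5 f(6,6)=1
t=7: f(7,1)=14 f(7,3)=14 f(7,5)=6 f(7,7)=1
t=8: f(8,0)=14 f(8,2)=28 f(8,4)=20 f(8,6)=7 f(8,8)=1
t=9: f(9,1)=42 f(9,3)=48 f(9,5)=27 f(9,7)=8 f(9,9)=1
t=10: f(10,0)=42 f(10,2)=90 f(10,4)=75 f(10,6)=35 f(10,8)=9 f(10,10)=1
t=11: f(11,1)=132 f(11,3)=165 f(11,5)=110 f(11,7)=44 f(11,9)=10 f(11,11)=1
t=12: f(12,0)=132 f(12,2)=297 f(12,4)=275 f(12,6)=154 f(12,8)=54 f(12,10)=11 f(12,12)=1
t=13: f(13,1)=429 f(13,3)=572 f(13,5)=429 f(13,7)=208 f(13,9)=65 f(13,11)=12 f(13,13)=1
t=14: f(14,0)=429 f(14,2)=1001 f(14,4)=1001 f(14,6)=637 f(14,8)=273 f(14,10)=77 f(14,12)=13 f(14,14)=1
t=15: f(15,1)=1430 f(15,3)=2002 f(15,5)=1638 f(15,7)=910 f(15,9)=350 f(15,11)=90 f(15,13)=14 f(15,15)=1
t=16: f(16,0)=1430 f(16,2)=3432 f(16,4)=3640 f(16,6)=2548 f(16,8)=1260 f(16,10)=440 f(16,12)=104 f(16,14)=15 f(16,16)=1
t=17: f(17,1)=4862 f(17,3)=7072 f(17,5)=6188 f(17,7)=3808 f(17,9)=1700 f(17,11)=544 f(17,13)=119 f(17,15)=16 f(17,17)=1
t=18: f(18,0)=4862 f(18,2)=11934 f(18,4)=13260 f(18,6)=9996 f(18,8)=5508 f(18,10)=2244 f(18,12)=663 f(18,14)=135 f(18,16)=17 f(18,18)=1
t=19: f(19,1)=16796 f(19,3)=25194 f(19,5)=23256 f(19,7)=15504 f(19,9)=7752 f(19,11)=2907 f(19,13)=798 f(19,15)=152 f(19,17)=18 f(19,19)=1
t=20: f(20,0)=16796 f(20,2)=41990 f(20,4)=48450 f(20,6)=38760 f(20,8)=23256 f(20,10)=10659 f(20,12)=3705 f(20,14)=950 f(20,16)=170 f(20,18)=19 f(20,20)=1
t=21: f(21,1)=58786 f(21,3)=90440 f(21,5)=87210 f(21,7)=62016 f(21,9)=33915 f(21,11)=14364 f(21,13)=4655 f(21,15)=1120 f(21,17)=189 f(21,19)=20 f(21,21)=1
t=22: f(22,0)=58786 f(22,2)=149226 f(22,4)=177650 f(22,6)=149226 f(22,8)=95931 f(22,10)=48279 f(22,12)=19019 f(22,14)=5775 f(22,16)=1309 f(22,18)=209 f(22,20)=21 f(22,22)=1
t=23: f(23,1)=208012 f(23,3)=326876 f(23,5)=326876 f(23,7)=245157 f(23,9)=144210 f(23,11)=67298 f(23,13)=24794 f(23,15)=7084 f(23,17)=1518 f(23,19)=230 f(23,21)=22 f(23,23)=1
t=24: f(24,0)=208012 f(24,2)=534888 f(24,4)=653752 f(24,6)=572033 f(24,8)=389367 f(24,10)=211508 f(24,12)=92092 f(24,14)=31878 f(24,16)=8602 f(24,18)=1748 f(24,20)=252 f(24,22)=23 f(24,24)=1
t=25: f(25,1)=742900 f(25,3)=1188640 f(25,5)=1225785 f(25,7)=961400 f(25,9)=600875 f(25,11)=303600 f(25,13)=123970 f(25,15)=40480 f(25,17)=10350 f(25,19)=2000 f(25,21)=275 f(25,23)=24 f(25,25)=1
t=26: f(26,0)=742900 f(26,2)=1931540 f(26,4)=2414425 f(26,6)=2187185 f(26,8)=1562275 f(26,10)=904475 f(26,12)=427570 f(26,14)=164450 f(26,16)=50830 f(26,18)=12350 f(26,20)=2275 f(26,22)=299 f(26,24)=25 f(26,26)=1
t=27: f(27,1)=2674440 f(27,3)=4345965 f(27,5)=4601610 f(27,7)=3749460 f(27,9)=2466750 f(27,11)=1332045 f(27,13)=592020 f(27,15)=215280 f(27,17)=63180 f(27,19)=14625 f(27,21)=2574 f(27,23)=324 f(27,25)=26 f(27,27)=1
t=28: f(28,0)=2674440 f(28,2)=7020405 f(28,4)=8947575 f(28,6)=8351070 f(28,8)=6216210 f(28,10)=3798795 f(28,12)=1924065 f(28,14)=807300 f(28,16)=278460 f(28,18)=77805 f(28,20)=17199 f(28,22)=2898 f(28,24)=350 f(28,26)=27 f(28,28)=1
Σ_s f(28,s) = 40116600
P = 40116600/268435456 = 5014575/33554432

Answer: 5014575/33554432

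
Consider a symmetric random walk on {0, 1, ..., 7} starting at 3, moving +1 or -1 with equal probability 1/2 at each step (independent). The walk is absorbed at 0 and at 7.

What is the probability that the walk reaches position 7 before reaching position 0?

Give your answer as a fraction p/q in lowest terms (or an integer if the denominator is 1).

Symmetric walk (p = 1/2): the harmonic-function argument gives P(hit 7 before 0 | start at 3) = a/N.
P = 3/7 = 3/7

Answer: 3/7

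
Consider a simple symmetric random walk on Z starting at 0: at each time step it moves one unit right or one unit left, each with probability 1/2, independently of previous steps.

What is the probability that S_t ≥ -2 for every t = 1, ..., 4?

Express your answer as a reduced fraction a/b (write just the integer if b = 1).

Let f(t,s) = #length-t paths at position s with S_1..S_t all ≥ -2.
f(t,s) = f(t-1,s-1) + f(t-1,s+1) for s ≥ -2; f(t,s) = 0 for s < -2.
t=0: f(0,0)=1
t=1: f(1,-1)=1 f(1,1)=1
t=2: f(2,-2)=1 f(2,0)=2 f(2,2)=1
t=3: f(3,-1)=3 f(3,1)=3 f(3,3)=1
t=4: f(4,-2)=3 f(4,0)=6 f(4,2)=4 f(4,4)=1
Σ_s f(4,s) = 14
P = 14/16 = 7/8

Answer: 7/8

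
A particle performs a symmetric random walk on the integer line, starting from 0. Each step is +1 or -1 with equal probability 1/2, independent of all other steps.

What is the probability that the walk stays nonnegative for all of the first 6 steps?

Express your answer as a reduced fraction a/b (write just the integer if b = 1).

Answer: 5/16

Derivation:
Let f(t,s) = #length-t paths at position s with S_1..S_t all ≥ 0.
f(t,s) = f(t-1,s-1) + f(t-1,s+1) for s ≥ 0; f(t,s) = 0 for s < 0.
t=0: f(0,0)=1
t=1: f(1,1)=1
t=2: f(2,0)=1 f(2,2)=1
t=3: f(3,1)=2 f(3,3)=1
t=4: f(4,0)=2 f(4,2)=3 f(4,4)=1
t=5: f(5,1)=5 f(5,3)=4 f(5,5)=1
t=6: f(6,0)=5 f(6,2)=9 f(6,4)=5 f(6,6)=1
Σ_s f(6,s) = 20
P = 20/64 = 5/16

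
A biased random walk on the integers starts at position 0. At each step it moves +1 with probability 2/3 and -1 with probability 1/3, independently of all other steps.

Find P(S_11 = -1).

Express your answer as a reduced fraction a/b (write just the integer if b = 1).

Answer: 4928/59049

Derivation:
To reach position -1 after 11 steps: need 5 steps of +1 and 6 steps of -1.
Number of such sequences: C(11,5) = 462
Each has probability (2/3)^5 · (1/3)^6 = 32/177147
P = 462 · 32/177147 = 4928/59049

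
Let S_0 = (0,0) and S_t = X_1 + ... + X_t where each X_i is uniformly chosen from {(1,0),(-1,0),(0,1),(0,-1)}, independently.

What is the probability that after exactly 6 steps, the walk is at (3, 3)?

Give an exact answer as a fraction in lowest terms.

Let h be the number of horizontal steps (so 6-h are vertical). To end at (3,3) need (h+3)/2 right-steps and ((6-h)+3)/2 up-steps.
Sum over h with 3 ≤ h ≤ 3, h ≡ 1 (mod 2), 6-h ≡ 1 (mod 2):
h=3: C(6,3)·C(3,3)·C(3,3) = 20·1·1 = 20
Total favorable: 20
Total paths: 4^6 = 4096
P = 20/4096 = 5/1024

Answer: 5/1024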